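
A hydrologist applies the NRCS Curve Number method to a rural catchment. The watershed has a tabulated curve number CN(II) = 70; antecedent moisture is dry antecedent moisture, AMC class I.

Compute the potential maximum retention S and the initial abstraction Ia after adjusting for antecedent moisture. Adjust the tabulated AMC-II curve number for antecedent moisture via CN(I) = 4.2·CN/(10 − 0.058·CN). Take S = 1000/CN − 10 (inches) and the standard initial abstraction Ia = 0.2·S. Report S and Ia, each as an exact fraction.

S = 500/49 in ≈ 10.204 in; Ia = 100/49 in ≈ 2.041 in

Adjust CN=70 to AMC I: 4.2·70/(10 − 0.058·70) → 294 ÷ (297/50) = 4900/99 ≈ 49.495
Retention S: 1000/CN − 10 with CN=49.495 → S = 500/49 ≈ 10.204 in
Ia = 0.2S: 0.2·10.204 = 2.041 in (exactly 100/49)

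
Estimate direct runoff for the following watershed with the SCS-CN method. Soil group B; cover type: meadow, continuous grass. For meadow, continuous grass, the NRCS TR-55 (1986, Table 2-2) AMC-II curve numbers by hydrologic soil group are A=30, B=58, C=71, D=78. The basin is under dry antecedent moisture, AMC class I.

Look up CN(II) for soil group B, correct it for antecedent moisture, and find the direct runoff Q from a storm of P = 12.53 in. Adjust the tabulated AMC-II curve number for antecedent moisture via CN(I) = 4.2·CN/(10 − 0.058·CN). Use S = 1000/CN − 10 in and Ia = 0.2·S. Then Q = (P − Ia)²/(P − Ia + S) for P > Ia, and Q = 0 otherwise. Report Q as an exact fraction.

Q = 693637569/221377300 in ≈ 3.133 in

NRCS table: meadow, continuous grass, soil group B → CN(II) = 58
CN(I) from CN(II)=58: (4.2·58)/(10 − 0.058·58) = 2900/79 ≈ 36.709
Max retention: S = 1000/(2900/79) − 10 = 500/29 in (≈ 17.241 in)
Ia = 0.2S: 0.2·17.241 = 3.448 in (exactly 100/29)
Excess rainfall: 12.530 − 3.448 = 9.082 in; P > Ia so Q > 0
Runoff Q = (P−Ia)²/(P−Ia+S) = (9.082)²/(9.082+17.241) = 693637569/221377300 ≈ 3.133 in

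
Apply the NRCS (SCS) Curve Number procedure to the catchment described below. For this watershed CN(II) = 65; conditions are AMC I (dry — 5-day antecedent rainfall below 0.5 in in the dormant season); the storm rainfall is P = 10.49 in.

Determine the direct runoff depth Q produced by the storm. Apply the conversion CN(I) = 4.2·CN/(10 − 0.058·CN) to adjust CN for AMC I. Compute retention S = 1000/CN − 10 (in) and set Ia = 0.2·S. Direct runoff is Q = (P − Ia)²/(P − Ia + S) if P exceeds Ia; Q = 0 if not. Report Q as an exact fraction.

Dry (AMC I): CN(I) = 4.2·65/(10 − 0.058·65) = 273/(623/100) = 3900/89 ≈ 43.820
Retention S: 1000/CN − 10 with CN=43.820 → S = 500/39 ≈ 12.821 in
Initial abstraction Ia = S/5 = (500/39)/5 = 100/39 ≈ 2.564 in
Since P=10.490 > Ia=2.564: effective rainfall P−Ia = 30911/3900 in
Q: (30911/3900)² ÷ (80911/3900) = 955489921/315552900 in (≈ 3.028 in)

Q = 955489921/315552900 in ≈ 3.028 in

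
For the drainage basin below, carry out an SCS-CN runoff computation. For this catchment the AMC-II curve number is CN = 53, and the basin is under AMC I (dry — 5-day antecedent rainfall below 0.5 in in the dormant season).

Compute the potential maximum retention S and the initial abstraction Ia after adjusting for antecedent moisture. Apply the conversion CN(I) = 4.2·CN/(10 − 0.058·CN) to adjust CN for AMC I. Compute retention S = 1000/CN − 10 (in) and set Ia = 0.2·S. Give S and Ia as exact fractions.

Dry (AMC I): CN(I) = 4.2·53/(10 − 0.058·53) = (1113/5)/(3463/500) = 111300/3463 ≈ 32.140
Retention S: 1000/CN − 10 with CN=32.140 → S = 23500/1113 ≈ 21.114 in
Ia = 0.2·(23500/1113) = 4700/1113 in ≈ 4.223 in

S = 23500/1113 in ≈ 21.114 in; Ia = 4700/1113 in ≈ 4.223 in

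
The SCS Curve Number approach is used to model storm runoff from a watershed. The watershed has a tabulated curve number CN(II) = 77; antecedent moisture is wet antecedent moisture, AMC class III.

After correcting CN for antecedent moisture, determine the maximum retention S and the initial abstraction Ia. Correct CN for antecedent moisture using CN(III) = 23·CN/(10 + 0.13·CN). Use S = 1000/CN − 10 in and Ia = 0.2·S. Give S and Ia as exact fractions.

Wet (AMC III): CN(III) = 23·77/(10 + 0.13·77) = 1771/(2001/100) = 7700/87 ≈ 88.506
Retention S: 1000/CN − 10 with CN=88.506 → S = 100/77 ≈ 1.299 in
Ia = 0.2S: 0.2·1.299 = 0.260 in (exactly 20/77)

S = 100/77 in ≈ 1.299 in; Ia = 20/77 in ≈ 0.260 in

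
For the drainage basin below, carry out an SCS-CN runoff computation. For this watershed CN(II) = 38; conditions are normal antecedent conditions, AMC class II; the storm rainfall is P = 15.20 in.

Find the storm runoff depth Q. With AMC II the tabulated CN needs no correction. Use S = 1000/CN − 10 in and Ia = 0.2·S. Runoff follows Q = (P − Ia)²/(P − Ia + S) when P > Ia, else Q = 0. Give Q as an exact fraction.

Q = 321489/63745 in ≈ 5.043 in

Average conditions: CN = 38 (no AMC adjustment).
Retention S: 1000/CN − 10 with CN=38.000 → S = 310/19 ≈ 16.316 in
Ia = 0.2·(310/19) = 62/19 in ≈ 3.263 in
Excess rainfall: 15.200 − 3.263 = 11.937 in; P > Ia so Q > 0
Runoff Q = (P−Ia)²/(P−Ia+S) = (11.937)²/(11.937+16.316) = 321489/63745 ≈ 5.043 in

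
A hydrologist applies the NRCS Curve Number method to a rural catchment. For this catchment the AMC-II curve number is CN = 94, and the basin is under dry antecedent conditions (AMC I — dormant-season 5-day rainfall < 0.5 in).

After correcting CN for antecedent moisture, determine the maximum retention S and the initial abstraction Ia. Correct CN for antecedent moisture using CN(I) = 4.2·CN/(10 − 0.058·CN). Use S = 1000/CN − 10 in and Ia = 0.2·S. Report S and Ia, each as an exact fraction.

S = 500/329 in ≈ 1.520 in; Ia = 100/329 in ≈ 0.304 in

Adjust CN=94 to AMC I: 4.2·94/(10 − 0.058·94) → (1974/5) ÷ (1137/250) = 32900/379 ≈ 86.807
S = 1000/(32900/379) − 10 = 500/329 in ≈ 1.520 in
Ia = 0.2·(500/329) = 100/329 in ≈ 0.304 in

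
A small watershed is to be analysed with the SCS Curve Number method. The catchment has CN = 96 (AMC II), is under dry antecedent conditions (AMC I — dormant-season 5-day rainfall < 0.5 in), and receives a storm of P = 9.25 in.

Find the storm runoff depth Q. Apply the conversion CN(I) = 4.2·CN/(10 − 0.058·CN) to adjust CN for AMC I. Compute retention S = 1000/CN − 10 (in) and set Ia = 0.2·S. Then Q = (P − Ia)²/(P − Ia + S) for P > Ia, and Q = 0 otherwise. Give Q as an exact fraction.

Q = 5202961/637812 in ≈ 8.158 in

Adjust CN=96 to AMC I: 4.2·96/(10 − 0.058·96) → (2016/5) ÷ (554/125) = 25200/277 ≈ 90.975
Max retention: S = 1000/(25200/277) − 10 = 125/126 in (≈ 0.992 in)
Ia = 0.2·(125/126) = 25/126 in ≈ 0.198 in
Since P=9.250 > Ia=0.198: effective rainfall P−Ia = 2281/252 in
Q = (2281/252)²/((2281/252) + 125/126) = (5202961/63504)/(2531/252) = 5202961/637812 in ≈ 8.158 in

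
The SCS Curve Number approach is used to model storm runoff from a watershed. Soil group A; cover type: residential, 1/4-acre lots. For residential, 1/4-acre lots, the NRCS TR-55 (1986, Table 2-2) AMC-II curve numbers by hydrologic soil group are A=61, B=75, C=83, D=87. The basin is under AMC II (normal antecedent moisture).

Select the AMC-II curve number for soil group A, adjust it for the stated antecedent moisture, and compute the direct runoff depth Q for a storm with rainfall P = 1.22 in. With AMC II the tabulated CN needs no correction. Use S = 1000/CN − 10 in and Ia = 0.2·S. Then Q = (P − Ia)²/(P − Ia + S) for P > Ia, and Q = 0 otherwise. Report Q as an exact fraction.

Q = 0 in ≈ 0.000 in

NRCS table: residential, 1/4-acre lots, soil group A → CN(II) = 61
AMC II — tabulated CN = 61 applies directly.
Retention S: 1000/CN − 10 with CN=61.000 → S = 390/61 ≈ 6.393 in
Ia = 0.2S: 0.2·6.393 = 1.279 in (exactly 78/61)
P = 1.220 ≤ Ia = 1.279 in: entire storm abstracted, Q = 0.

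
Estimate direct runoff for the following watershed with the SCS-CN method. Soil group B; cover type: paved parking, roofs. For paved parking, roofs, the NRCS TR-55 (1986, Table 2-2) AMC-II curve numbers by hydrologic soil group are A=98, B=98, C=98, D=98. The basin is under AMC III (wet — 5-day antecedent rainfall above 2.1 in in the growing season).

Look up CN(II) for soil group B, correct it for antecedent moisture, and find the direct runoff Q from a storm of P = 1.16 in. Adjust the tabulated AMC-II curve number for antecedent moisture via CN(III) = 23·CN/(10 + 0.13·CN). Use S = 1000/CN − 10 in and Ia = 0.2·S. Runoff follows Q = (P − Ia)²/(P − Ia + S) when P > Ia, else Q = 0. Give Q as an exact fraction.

NRCS table: paved parking, roofs, soil group B → CN(II) = 98
Adjust CN=98 to AMC III: 23·98/(10 + 0.13·98) → 2254 ÷ (1137/50) = 112700/1137 ≈ 99.120
Retention S: 1000/CN − 10 with CN=99.120 → S = 100/1127 ≈ 0.089 in
Initial abstraction Ia = S/5 = (100/1127)/5 = 20/1127 ≈ 0.018 in
Since P=1.160 > Ia=0.018: effective rainfall P−Ia = 32183/28175 in
Runoff Q = (P−Ia)²/(P−Ia+S) = (1.142)²/(1.142+0.089) = 1035745489/977193525 ≈ 1.060 in

Q = 1035745489/977193525 in ≈ 1.060 in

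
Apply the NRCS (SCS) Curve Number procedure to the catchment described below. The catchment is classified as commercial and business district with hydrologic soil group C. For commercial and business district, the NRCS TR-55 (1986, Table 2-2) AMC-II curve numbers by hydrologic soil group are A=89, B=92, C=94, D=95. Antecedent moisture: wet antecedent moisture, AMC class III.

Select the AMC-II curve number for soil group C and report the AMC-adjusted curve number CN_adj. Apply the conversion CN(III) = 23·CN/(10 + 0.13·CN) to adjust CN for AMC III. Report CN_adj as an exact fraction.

CN_adj = 108100/1111 ≈ 97.300

NRCS table: commercial and business district, soil group C → CN(II) = 94
CN(III) from CN(II)=94: (23·94)/(10 + 0.13·94) = 108100/1111 ≈ 97.300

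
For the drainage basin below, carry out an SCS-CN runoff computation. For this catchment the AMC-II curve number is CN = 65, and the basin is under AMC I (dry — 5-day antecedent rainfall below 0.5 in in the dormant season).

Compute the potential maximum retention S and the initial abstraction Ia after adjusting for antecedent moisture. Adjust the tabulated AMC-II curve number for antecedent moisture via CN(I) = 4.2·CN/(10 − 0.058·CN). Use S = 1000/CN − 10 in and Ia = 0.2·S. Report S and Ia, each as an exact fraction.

S = 500/39 in ≈ 12.821 in; Ia = 100/39 in ≈ 2.564 in

Adjust CN=65 to AMC I: 4.2·65/(10 − 0.058·65) → 273 ÷ (623/100) = 3900/89 ≈ 43.820
Max retention: S = 1000/(3900/89) − 10 = 500/39 in (≈ 12.821 in)
Ia = 0.2S: 0.2·12.821 = 2.564 in (exactly 100/39)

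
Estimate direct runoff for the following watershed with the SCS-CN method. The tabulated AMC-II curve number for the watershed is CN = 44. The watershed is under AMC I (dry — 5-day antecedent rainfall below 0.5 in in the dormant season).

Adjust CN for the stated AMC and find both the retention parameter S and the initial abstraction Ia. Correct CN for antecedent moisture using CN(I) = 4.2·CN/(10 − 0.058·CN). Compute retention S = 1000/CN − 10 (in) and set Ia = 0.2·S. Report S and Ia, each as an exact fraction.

CN(I) from CN(II)=44: (4.2·44)/(10 − 0.058·44) = 3300/133 ≈ 24.812
S = 1000/(3300/133) − 10 = 1000/33 in ≈ 30.303 in
Ia = 0.2S: 0.2·30.303 = 6.061 in (exactly 200/33)

S = 1000/33 in ≈ 30.303 in; Ia = 200/33 in ≈ 6.061 in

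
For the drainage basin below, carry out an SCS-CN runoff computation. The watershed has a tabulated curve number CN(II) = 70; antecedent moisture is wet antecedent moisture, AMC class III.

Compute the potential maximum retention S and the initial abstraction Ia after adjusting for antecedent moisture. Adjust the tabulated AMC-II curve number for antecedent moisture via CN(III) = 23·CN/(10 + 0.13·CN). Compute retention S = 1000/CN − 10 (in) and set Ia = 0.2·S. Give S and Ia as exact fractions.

Wet (AMC III): CN(III) = 23·70/(10 + 0.13·70) = 1610/(191/10) = 16100/191 ≈ 84.293
Retention S: 1000/CN − 10 with CN=84.293 → S = 300/161 ≈ 1.863 in
Ia = 0.2S: 0.2·1.863 = 0.373 in (exactly 60/161)

S = 300/161 in ≈ 1.863 in; Ia = 60/161 in ≈ 0.373 in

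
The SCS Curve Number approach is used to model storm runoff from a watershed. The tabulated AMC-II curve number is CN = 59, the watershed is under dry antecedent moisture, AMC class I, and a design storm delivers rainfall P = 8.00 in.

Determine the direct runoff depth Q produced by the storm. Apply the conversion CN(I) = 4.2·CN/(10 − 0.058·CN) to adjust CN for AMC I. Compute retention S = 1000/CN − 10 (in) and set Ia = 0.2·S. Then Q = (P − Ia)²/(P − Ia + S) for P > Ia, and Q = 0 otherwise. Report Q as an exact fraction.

Dry (AMC I): CN(I) = 4.2·59/(10 − 0.058·59) = (1239/5)/(3289/500) = 123900/3289 ≈ 37.671
S = 1000/(123900/3289) − 10 = 20500/1239 in ≈ 16.546 in
Ia = 0.2S: 0.2·16.546 = 3.309 in (exactly 4100/1239)
Since P=8.000 > Ia=3.309: effective rainfall P−Ia = 5812/1239 in
Q = (5812/1239)²/((5812/1239) + 20500/1239) = (33779344/1535121)/(26312/1239) = 4222418/4075071 in ≈ 1.036 in

Q = 4222418/4075071 in ≈ 1.036 in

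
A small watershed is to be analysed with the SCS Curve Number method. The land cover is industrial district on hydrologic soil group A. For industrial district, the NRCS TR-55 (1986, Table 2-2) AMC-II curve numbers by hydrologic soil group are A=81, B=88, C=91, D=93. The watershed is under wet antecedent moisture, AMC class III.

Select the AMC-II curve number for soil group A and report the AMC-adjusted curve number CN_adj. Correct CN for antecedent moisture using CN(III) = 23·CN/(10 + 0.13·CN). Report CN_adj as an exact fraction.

NRCS table: industrial district, soil group A → CN(II) = 81
CN(III) from CN(II)=81: (23·81)/(10 + 0.13·81) = 186300/2053 ≈ 90.745

CN_adj = 186300/2053 ≈ 90.745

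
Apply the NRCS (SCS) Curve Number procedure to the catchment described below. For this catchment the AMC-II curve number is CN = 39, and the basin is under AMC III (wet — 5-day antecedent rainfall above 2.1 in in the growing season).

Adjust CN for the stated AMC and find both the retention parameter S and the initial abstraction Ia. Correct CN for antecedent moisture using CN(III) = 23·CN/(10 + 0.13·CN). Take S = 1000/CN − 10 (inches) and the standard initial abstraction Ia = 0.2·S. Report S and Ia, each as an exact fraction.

S = 6100/897 in ≈ 6.800 in; Ia = 1220/897 in ≈ 1.360 in

Wet (AMC III): CN(III) = 23·39/(10 + 0.13·39) = 897/(1507/100) = 89700/1507 ≈ 59.522
Max retention: S = 1000/(89700/1507) − 10 = 6100/897 in (≈ 6.800 in)
Ia = 0.2·(6100/897) = 1220/897 in ≈ 1.360 in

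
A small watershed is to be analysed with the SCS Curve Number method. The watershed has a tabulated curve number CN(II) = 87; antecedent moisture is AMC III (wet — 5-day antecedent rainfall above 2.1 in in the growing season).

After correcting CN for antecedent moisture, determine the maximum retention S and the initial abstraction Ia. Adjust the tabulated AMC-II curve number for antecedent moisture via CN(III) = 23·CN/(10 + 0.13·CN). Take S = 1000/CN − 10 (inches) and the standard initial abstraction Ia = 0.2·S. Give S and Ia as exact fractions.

S = 1300/2001 in ≈ 0.650 in; Ia = 260/2001 in ≈ 0.130 in

Wet (AMC III): CN(III) = 23·87/(10 + 0.13·87) = 2001/(2131/100) = 200100/2131 ≈ 93.900
Retention S: 1000/CN − 10 with CN=93.900 → S = 1300/2001 ≈ 0.650 in
Ia = 0.2·(1300/2001) = 260/2001 in ≈ 0.130 in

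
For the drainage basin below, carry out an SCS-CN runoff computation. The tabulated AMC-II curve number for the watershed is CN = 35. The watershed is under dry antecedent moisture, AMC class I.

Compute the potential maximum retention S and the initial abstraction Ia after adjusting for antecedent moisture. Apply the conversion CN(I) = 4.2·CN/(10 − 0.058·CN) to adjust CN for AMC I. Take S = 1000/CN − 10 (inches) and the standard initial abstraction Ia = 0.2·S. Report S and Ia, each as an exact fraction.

Adjust CN=35 to AMC I: 4.2·35/(10 − 0.058·35) → 147 ÷ (797/100) = 14700/797 ≈ 18.444
Retention S: 1000/CN − 10 with CN=18.444 → S = 6500/147 ≈ 44.218 in
Ia = 0.2S: 0.2·44.218 = 8.844 in (exactly 1300/147)

S = 6500/147 in ≈ 44.218 in; Ia = 1300/147 in ≈ 8.844 in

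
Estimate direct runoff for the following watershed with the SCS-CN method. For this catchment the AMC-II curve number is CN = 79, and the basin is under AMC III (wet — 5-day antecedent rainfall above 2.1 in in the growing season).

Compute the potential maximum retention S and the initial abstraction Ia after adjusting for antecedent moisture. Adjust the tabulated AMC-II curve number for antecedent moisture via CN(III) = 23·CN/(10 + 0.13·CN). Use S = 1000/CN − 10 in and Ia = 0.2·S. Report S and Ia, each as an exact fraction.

Wet (AMC III): CN(III) = 23·79/(10 + 0.13·79) = 1817/(2027/100) = 181700/2027 ≈ 89.640
Max retention: S = 1000/(181700/2027) − 10 = 2100/1817 in (≈ 1.156 in)
Ia = 0.2·(2100/1817) = 420/1817 in ≈ 0.231 in

S = 2100/1817 in ≈ 1.156 in; Ia = 420/1817 in ≈ 0.231 in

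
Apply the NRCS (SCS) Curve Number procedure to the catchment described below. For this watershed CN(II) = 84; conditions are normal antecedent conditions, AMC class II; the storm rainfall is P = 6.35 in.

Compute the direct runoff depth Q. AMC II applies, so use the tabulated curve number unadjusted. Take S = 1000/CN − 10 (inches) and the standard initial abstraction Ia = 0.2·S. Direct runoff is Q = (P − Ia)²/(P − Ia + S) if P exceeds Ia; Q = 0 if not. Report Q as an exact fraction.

AMC II — tabulated CN = 84 applies directly.
Max retention: S = 1000/84 − 10 = 40/21 in (≈ 1.905 in)
Ia = 0.2·(40/21) = 8/21 in ≈ 0.381 in
Since P=6.350 > Ia=0.381: effective rainfall P−Ia = 2507/420 in
Runoff Q = (P−Ia)²/(P−Ia+S) = (5.969)²/(5.969+1.905) = 6285049/1388940 ≈ 4.525 in

Q = 6285049/1388940 in ≈ 4.525 in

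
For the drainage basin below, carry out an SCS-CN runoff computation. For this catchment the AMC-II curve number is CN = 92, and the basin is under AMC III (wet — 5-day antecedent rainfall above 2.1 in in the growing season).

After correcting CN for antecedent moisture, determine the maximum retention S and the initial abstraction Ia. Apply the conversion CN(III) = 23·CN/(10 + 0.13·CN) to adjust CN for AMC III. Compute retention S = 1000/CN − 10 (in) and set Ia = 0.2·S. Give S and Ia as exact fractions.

S = 200/529 in ≈ 0.378 in; Ia = 40/529 in ≈ 0.076 in

Adjust CN=92 to AMC III: 23·92/(10 + 0.13·92) → 2116 ÷ (549/25) = 52900/549 ≈ 96.357
Max retention: S = 1000/(52900/549) − 10 = 200/529 in (≈ 0.378 in)
Ia = 0.2·(200/529) = 40/529 in ≈ 0.076 in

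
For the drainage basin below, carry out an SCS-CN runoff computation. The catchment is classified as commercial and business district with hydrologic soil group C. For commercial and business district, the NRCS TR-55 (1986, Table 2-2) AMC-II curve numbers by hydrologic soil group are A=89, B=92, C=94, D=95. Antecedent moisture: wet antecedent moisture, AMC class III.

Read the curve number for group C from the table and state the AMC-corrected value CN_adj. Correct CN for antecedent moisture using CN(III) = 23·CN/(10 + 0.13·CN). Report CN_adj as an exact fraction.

CN_adj = 108100/1111 ≈ 97.300

NRCS table: commercial and business district, soil group C → CN(II) = 94
Adjust CN=94 to AMC III: 23·94/(10 + 0.13·94) → 2162 ÷ (1111/50) = 108100/1111 ≈ 97.300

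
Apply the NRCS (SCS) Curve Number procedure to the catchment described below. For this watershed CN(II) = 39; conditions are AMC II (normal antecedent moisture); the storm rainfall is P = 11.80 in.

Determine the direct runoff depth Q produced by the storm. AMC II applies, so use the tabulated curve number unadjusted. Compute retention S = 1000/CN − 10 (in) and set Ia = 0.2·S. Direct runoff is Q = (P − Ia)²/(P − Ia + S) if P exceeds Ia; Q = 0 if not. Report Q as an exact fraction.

Q = 2859481/924495 in ≈ 3.093 in

Average conditions: CN = 39 (no AMC adjustment).
Max retention: S = 1000/39 − 10 = 610/39 in (≈ 15.641 in)
Ia = 0.2S: 0.2·15.641 = 3.128 in (exactly 122/39)
P − Ia = 11.800 − 3.128 = 1691/195 ≈ 8.672 in (> 0, runoff occurs)
Q: (1691/195)² ÷ (4741/195) = 2859481/924495 in (≈ 3.093 in)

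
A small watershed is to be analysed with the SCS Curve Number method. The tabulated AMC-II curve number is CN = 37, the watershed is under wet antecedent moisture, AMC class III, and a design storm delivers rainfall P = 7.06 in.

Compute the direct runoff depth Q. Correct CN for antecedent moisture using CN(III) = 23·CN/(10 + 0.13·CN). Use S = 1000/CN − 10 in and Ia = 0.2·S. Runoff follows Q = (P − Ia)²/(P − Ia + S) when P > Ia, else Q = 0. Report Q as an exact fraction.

CN(III) from CN(II)=37: (23·37)/(10 + 0.13·37) = 85100/1481 ≈ 57.461
Max retention: S = 1000/(85100/1481) − 10 = 6300/851 in (≈ 7.403 in)
Ia = 0.2·(6300/851) = 1260/851 in ≈ 1.481 in
P − Ia = 7.060 − 1.481 = 237403/42550 ≈ 5.579 in (> 0, runoff occurs)
Q = (237403/42550)²/((237403/42550) + 6300/851) = (56360184409/1810502500)/(552403/42550) = 56360184409/23504747650 in ≈ 2.398 in

Q = 56360184409/23504747650 in ≈ 2.398 in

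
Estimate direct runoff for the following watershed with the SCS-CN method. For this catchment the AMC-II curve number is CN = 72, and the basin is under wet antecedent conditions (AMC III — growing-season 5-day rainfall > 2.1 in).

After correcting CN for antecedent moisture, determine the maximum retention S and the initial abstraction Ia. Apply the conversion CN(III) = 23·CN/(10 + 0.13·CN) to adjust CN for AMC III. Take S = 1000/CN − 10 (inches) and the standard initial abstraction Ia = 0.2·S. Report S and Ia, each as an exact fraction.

S = 350/207 in ≈ 1.691 in; Ia = 70/207 in ≈ 0.338 in

CN(III) from CN(II)=72: (23·72)/(10 + 0.13·72) = 10350/121 ≈ 85.537
Max retention: S = 1000/(10350/121) − 10 = 350/207 in (≈ 1.691 in)
Ia = 0.2S: 0.2·1.691 = 0.338 in (exactly 70/207)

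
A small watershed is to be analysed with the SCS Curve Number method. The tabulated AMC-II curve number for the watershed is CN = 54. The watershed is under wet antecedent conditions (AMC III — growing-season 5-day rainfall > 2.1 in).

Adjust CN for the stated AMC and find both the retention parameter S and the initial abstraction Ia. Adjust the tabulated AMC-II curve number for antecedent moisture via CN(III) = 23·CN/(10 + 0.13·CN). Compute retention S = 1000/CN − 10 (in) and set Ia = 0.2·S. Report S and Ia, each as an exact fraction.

Wet (AMC III): CN(III) = 23·54/(10 + 0.13·54) = 1242/(851/50) = 2700/37 ≈ 72.973
Max retention: S = 1000/(2700/37) − 10 = 100/27 in (≈ 3.704 in)
Ia = 0.2S: 0.2·3.704 = 0.741 in (exactly 20/27)

S = 100/27 in ≈ 3.704 in; Ia = 20/27 in ≈ 0.741 in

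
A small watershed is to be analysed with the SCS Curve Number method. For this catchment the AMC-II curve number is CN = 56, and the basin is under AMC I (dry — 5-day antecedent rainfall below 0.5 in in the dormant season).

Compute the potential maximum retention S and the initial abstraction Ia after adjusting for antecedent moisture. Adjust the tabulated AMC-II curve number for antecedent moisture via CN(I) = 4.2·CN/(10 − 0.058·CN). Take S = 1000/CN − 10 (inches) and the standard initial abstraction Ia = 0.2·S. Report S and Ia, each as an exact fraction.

CN(I) from CN(II)=56: (4.2·56)/(10 − 0.058·56) = 7350/211 ≈ 34.834
S = 1000/(7350/211) − 10 = 2750/147 in ≈ 18.707 in
Initial abstraction Ia = S/5 = (2750/147)/5 = 550/147 ≈ 3.741 in

S = 2750/147 in ≈ 18.707 in; Ia = 550/147 in ≈ 3.741 in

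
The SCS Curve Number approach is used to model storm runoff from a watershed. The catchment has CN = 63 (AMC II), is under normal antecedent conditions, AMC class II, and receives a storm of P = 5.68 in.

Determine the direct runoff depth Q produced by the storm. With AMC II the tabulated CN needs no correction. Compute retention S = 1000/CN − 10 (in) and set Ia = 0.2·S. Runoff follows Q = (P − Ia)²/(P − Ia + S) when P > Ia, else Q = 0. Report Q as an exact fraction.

Q = 25176608/12872475 in ≈ 1.956 in

CN(II) = 63; AMC II needs no correction.
S = 1000/63 − 10 = 370/63 in ≈ 5.873 in
Ia = 0.2S: 0.2·5.873 = 1.175 in (exactly 74/63)
Since P=5.680 > Ia=1.175: effective rainfall P−Ia = 7096/1575 in
Runoff Q = (P−Ia)²/(P−Ia+S) = (4.505)²/(4.505+5.873) = 25176608/12872475 ≈ 1.956 in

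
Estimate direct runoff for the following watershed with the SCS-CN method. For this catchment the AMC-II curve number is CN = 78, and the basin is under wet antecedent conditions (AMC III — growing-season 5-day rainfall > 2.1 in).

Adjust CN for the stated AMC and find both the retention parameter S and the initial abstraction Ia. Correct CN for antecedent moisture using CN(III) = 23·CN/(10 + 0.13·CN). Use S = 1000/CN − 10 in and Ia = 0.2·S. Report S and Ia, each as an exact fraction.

Wet (AMC III): CN(III) = 23·78/(10 + 0.13·78) = 1794/(1007/50) = 89700/1007 ≈ 89.076
Retention S: 1000/CN − 10 with CN=89.076 → S = 1100/897 ≈ 1.226 in
Ia = 0.2S: 0.2·1.226 = 0.245 in (exactly 220/897)

S = 1100/897 in ≈ 1.226 in; Ia = 220/897 in ≈ 0.245 in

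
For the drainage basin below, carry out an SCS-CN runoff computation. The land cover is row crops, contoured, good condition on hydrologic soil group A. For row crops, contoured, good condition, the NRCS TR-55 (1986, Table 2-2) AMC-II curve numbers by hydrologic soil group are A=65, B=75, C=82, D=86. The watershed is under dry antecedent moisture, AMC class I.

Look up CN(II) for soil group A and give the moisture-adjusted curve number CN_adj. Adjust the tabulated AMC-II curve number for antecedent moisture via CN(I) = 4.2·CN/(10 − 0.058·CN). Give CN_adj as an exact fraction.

CN_adj = 3900/89 ≈ 43.820

NRCS table: row crops, contoured, good condition, soil group A → CN(II) = 65
CN(I) from CN(II)=65: (4.2·65)/(10 − 0.058·65) = 3900/89 ≈ 43.820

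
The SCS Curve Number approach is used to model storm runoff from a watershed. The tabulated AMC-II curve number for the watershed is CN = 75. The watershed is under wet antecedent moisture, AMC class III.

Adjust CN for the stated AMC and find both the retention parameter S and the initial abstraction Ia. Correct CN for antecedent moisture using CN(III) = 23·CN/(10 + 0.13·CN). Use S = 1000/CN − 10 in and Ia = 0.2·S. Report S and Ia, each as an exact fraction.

S = 100/69 in ≈ 1.449 in; Ia = 20/69 in ≈ 0.290 in

CN(III) from CN(II)=75: (23·75)/(10 + 0.13·75) = 6900/79 ≈ 87.342
S = 1000/(6900/79) − 10 = 100/69 in ≈ 1.449 in
Ia = 0.2·(100/69) = 20/69 in ≈ 0.290 in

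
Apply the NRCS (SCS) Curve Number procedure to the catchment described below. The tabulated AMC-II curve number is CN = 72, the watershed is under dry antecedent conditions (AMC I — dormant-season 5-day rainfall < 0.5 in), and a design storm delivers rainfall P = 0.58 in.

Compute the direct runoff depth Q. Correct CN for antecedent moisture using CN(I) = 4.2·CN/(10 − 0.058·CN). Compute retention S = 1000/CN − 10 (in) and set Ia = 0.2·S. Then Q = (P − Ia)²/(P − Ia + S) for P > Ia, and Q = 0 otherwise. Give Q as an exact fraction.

Adjust CN=72 to AMC I: 4.2·72/(10 − 0.058·72) → (1512/5) ÷ (728/125) = 675/13 ≈ 51.923
S = 1000/(675/13) − 10 = 250/27 in ≈ 9.259 in
Ia = 0.2S: 0.2·9.259 = 1.852 in (exactly 50/27)
P = 0.580 ≤ Ia = 1.852 in: entire storm abstracted, Q = 0.

Q = 0 in ≈ 0.000 in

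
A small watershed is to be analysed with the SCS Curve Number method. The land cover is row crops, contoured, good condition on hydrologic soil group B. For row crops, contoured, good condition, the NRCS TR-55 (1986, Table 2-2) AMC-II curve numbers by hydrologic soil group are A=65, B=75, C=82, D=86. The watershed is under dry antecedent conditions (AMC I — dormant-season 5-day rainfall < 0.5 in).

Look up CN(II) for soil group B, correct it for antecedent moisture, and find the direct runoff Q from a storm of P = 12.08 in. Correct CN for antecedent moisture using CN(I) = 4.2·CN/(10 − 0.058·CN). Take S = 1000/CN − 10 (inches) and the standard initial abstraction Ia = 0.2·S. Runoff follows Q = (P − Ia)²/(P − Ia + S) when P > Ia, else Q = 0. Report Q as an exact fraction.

NRCS table: row crops, contoured, good condition, soil group B → CN(II) = 75
CN(I) from CN(II)=75: (4.2·75)/(10 − 0.058·75) = 6300/113 ≈ 55.752
Retention S: 1000/CN − 10 with CN=55.752 → S = 500/63 ≈ 7.937 in
Ia = 0.2·(500/63) = 100/63 in ≈ 1.587 in
Since P=12.080 > Ia=1.587: effective rainfall P−Ia = 16526/1575 in
Q = (16526/1575)²/((16526/1575) + 500/63) = (273108676/2480625)/(29026/1575) = 136554338/22857975 in ≈ 5.974 in

Q = 136554338/22857975 in ≈ 5.974 in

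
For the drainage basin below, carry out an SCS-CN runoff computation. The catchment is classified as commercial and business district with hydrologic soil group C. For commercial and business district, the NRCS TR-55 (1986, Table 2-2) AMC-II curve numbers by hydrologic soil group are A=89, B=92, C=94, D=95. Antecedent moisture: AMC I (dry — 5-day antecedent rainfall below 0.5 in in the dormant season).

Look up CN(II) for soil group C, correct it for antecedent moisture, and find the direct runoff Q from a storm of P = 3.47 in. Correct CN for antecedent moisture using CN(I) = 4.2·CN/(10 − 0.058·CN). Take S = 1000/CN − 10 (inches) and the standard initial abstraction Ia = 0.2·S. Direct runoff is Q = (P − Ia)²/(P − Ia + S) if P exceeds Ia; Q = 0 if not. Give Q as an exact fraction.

Q = 10849930569/5071962700 in ≈ 2.139 in

NRCS table: commercial and business district, soil group C → CN(II) = 94
CN(I) from CN(II)=94: (4.2·94)/(10 − 0.058·94) = 32900/379 ≈ 86.807
Max retention: S = 1000/(32900/379) − 10 = 500/329 in (≈ 1.520 in)
Initial abstraction Ia = S/5 = (500/329)/5 = 100/329 ≈ 0.304 in
Since P=3.470 > Ia=0.304: effective rainfall P−Ia = 104163/32900 in
Runoff Q = (P−Ia)²/(P−Ia+S) = (3.166)²/(3.166+1.520) = 10849930569/5071962700 ≈ 2.139 in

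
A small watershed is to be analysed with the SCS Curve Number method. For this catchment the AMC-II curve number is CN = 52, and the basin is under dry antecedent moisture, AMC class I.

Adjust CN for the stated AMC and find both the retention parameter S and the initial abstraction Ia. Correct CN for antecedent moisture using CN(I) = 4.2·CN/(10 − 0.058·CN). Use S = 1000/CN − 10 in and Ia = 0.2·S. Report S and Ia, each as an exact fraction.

CN(I) from CN(II)=52: (4.2·52)/(10 − 0.058·52) = 9100/291 ≈ 31.271
Max retention: S = 1000/(9100/291) − 10 = 2000/91 in (≈ 21.978 in)
Initial abstraction Ia = S/5 = (2000/91)/5 = 400/91 ≈ 4.396 in

S = 2000/91 in ≈ 21.978 in; Ia = 400/91 in ≈ 4.396 in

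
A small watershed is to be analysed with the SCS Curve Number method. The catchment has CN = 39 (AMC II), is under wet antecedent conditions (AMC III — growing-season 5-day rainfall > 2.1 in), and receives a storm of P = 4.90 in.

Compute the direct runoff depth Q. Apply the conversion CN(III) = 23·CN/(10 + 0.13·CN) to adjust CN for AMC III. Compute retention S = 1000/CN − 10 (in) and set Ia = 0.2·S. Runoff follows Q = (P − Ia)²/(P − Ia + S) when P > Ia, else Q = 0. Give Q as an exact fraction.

Q = 1008253009/831994410 in ≈ 1.212 in

Wet (AMC III): CN(III) = 23·39/(10 + 0.13·39) = 897/(1507/100) = 89700/1507 ≈ 59.522
Max retention: S = 1000/(89700/1507) − 10 = 6100/897 in (≈ 6.800 in)
Initial abstraction Ia = S/5 = (6100/897)/5 = 1220/897 ≈ 1.360 in
Excess rainfall: 4.900 − 1.360 = 3.540 in; P > Ia so Q > 0
Q = (31753/8970)²/((31753/8970) + 6100/897) = (1008253009/80460900)/(92753/8970) = 1008253009/831994410 in ≈ 1.212 in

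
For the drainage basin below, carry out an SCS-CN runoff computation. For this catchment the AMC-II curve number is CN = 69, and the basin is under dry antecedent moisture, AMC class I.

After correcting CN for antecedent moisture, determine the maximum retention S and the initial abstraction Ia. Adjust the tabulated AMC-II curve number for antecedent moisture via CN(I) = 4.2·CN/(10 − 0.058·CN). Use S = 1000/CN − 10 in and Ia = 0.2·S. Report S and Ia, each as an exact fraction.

CN(I) from CN(II)=69: (4.2·69)/(10 − 0.058·69) = 144900/2999 ≈ 48.316
Max retention: S = 1000/(144900/2999) − 10 = 15500/1449 in (≈ 10.697 in)
Ia = 0.2·(15500/1449) = 3100/1449 in ≈ 2.139 in

S = 15500/1449 in ≈ 10.697 in; Ia = 3100/1449 in ≈ 2.139 in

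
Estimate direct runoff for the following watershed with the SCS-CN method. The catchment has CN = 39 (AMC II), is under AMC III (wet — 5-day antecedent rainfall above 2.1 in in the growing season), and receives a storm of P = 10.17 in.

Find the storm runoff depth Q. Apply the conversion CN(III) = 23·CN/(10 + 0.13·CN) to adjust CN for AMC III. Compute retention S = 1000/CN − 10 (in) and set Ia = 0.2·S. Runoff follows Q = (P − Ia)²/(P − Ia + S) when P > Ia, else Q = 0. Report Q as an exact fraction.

Q = 624493482001/125602335300 in ≈ 4.972 in

Wet (AMC III): CN(III) = 23·39/(10 + 0.13·39) = 897/(1507/100) = 89700/1507 ≈ 59.522
S = 1000/(89700/1507) − 10 = 6100/897 in ≈ 6.800 in
Ia = 0.2·(6100/897) = 1220/897 in ≈ 1.360 in
Excess rainfall: 10.170 − 1.360 = 8.810 in; P > Ia so Q > 0
Q: (790249/89700)² ÷ (1400249/89700) = 624493482001/125602335300 in (≈ 4.972 in)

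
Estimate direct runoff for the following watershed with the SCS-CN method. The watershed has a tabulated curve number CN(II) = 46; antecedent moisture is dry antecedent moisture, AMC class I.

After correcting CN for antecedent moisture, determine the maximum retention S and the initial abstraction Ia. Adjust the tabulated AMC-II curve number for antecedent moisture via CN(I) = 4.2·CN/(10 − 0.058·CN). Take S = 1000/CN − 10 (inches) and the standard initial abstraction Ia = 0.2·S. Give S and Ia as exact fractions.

Dry (AMC I): CN(I) = 4.2·46/(10 − 0.058·46) = (966/5)/(1833/250) = 16100/611 ≈ 26.350
Retention S: 1000/CN − 10 with CN=26.350 → S = 4500/161 ≈ 27.950 in
Ia = 0.2·(4500/161) = 900/161 in ≈ 5.590 in

S = 4500/161 in ≈ 27.950 in; Ia = 900/161 in ≈ 5.590 in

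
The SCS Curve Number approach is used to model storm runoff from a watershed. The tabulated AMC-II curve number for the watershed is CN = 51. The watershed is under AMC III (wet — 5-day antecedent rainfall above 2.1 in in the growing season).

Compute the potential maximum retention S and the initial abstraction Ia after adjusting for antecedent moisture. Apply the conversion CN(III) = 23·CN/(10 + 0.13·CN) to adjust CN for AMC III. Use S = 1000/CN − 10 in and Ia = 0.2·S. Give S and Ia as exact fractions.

S = 4900/1173 in ≈ 4.177 in; Ia = 980/1173 in ≈ 0.835 in

Adjust CN=51 to AMC III: 23·51/(10 + 0.13·51) → 1173 ÷ (1663/100) = 117300/1663 ≈ 70.535
S = 1000/(117300/1663) − 10 = 4900/1173 in ≈ 4.177 in
Ia = 0.2·(4900/1173) = 980/1173 in ≈ 0.835 in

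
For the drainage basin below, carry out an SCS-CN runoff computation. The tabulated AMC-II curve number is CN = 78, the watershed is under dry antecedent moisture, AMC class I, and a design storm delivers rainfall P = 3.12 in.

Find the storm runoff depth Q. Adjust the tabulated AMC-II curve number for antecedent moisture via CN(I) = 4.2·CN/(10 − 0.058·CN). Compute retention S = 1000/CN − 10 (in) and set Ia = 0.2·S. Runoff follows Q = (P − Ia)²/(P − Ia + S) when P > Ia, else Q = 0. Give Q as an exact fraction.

CN(I) from CN(II)=78: (4.2·78)/(10 − 0.058·78) = 81900/1369 ≈ 59.825
Retention S: 1000/CN − 10 with CN=59.825 → S = 5500/819 ≈ 6.716 in
Ia = 0.2S: 0.2·6.716 = 1.343 in (exactly 1100/819)
Since P=3.120 > Ia=1.343: effective rainfall P−Ia = 36382/20475 in
Runoff Q = (P−Ia)²/(P−Ia+S) = (1.777)²/(1.777+6.716) = 661824962/1780116975 ≈ 0.372 in

Q = 661824962/1780116975 in ≈ 0.372 in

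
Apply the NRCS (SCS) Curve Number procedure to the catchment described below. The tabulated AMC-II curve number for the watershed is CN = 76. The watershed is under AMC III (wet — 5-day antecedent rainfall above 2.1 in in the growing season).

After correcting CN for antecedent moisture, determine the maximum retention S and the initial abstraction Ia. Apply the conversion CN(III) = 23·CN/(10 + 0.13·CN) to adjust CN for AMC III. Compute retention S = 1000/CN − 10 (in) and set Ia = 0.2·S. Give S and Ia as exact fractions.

S = 600/437 in ≈ 1.373 in; Ia = 120/437 in ≈ 0.275 in

Adjust CN=76 to AMC III: 23·76/(10 + 0.13·76) → 1748 ÷ (497/25) = 43700/497 ≈ 87.928
Max retention: S = 1000/(43700/497) − 10 = 600/437 in (≈ 1.373 in)
Ia = 0.2·(600/437) = 120/437 in ≈ 0.275 in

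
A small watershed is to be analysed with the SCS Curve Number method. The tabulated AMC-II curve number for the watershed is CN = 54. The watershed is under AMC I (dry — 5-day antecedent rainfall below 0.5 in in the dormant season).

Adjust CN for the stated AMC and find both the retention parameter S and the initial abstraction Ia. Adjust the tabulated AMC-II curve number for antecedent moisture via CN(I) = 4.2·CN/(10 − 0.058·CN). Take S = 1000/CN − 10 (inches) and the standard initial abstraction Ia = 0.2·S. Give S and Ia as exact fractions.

Adjust CN=54 to AMC I: 4.2·54/(10 − 0.058·54) → (1134/5) ÷ (1717/250) = 56700/1717 ≈ 33.023
Retention S: 1000/CN − 10 with CN=33.023 → S = 11500/567 ≈ 20.282 in
Ia = 0.2S: 0.2·20.282 = 4.056 in (exactly 2300/567)

S = 11500/567 in ≈ 20.282 in; Ia = 2300/567 in ≈ 4.056 in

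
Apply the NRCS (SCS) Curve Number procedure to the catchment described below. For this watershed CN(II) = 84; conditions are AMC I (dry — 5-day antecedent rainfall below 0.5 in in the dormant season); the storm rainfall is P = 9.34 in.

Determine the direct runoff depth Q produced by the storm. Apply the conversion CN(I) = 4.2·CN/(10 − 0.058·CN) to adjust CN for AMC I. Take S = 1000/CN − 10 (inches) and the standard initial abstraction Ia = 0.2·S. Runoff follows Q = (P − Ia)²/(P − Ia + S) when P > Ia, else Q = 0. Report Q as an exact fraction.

CN(I) from CN(II)=84: (4.2·84)/(10 − 0.058·84) = 44100/641 ≈ 68.799
S = 1000/(44100/641) − 10 = 2000/441 in ≈ 4.535 in
Ia = 0.2·(2000/441) = 400/441 in ≈ 0.907 in
Excess rainfall: 9.340 − 0.907 = 8.433 in; P > Ia so Q > 0
Q: (185947/22050)² ÷ (285947/22050) = 34576286809/6305131350 in (≈ 5.484 in)

Q = 34576286809/6305131350 in ≈ 5.484 in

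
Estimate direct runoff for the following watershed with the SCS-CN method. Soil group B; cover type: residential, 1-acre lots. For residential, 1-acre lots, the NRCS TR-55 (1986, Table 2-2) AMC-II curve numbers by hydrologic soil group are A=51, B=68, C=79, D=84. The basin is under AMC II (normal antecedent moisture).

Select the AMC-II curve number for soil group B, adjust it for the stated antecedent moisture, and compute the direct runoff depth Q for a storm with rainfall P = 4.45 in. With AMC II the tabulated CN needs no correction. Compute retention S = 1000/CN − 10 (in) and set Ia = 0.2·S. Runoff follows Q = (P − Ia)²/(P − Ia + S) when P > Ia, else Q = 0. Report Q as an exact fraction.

NRCS table: residential, 1-acre lots, soil group B → CN(II) = 68
Average conditions: CN = 68 (no AMC adjustment).
S = 1000/68 − 10 = 80/17 in ≈ 4.706 in
Ia = 0.2·(80/17) = 16/17 in ≈ 0.941 in
Excess rainfall: 4.450 − 0.941 = 3.509 in; P > Ia so Q > 0
Runoff Q = (P−Ia)²/(P−Ia+S) = (3.509)²/(3.509+4.706) = 1423249/949620 ≈ 1.499 in

Q = 1423249/949620 in ≈ 1.499 in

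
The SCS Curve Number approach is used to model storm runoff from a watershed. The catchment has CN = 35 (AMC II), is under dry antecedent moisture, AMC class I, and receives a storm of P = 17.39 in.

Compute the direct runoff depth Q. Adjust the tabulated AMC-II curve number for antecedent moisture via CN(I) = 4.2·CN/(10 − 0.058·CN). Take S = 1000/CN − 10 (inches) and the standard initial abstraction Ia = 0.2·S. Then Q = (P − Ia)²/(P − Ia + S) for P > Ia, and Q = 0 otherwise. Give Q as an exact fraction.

Q = 15783650689/11401805100 in ≈ 1.384 in

Dry (AMC I): CN(I) = 4.2·35/(10 − 0.058·35) = 147/(797/100) = 14700/797 ≈ 18.444
S = 1000/(14700/797) − 10 = 6500/147 in ≈ 44.218 in
Initial abstraction Ia = S/5 = (6500/147)/5 = 1300/147 ≈ 8.844 in
Excess rainfall: 17.390 − 8.844 = 8.546 in; P > Ia so Q > 0
Runoff Q = (P−Ia)²/(P−Ia+S) = (8.546)²/(8.546+44.218) = 15783650689/11401805100 ≈ 1.384 in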